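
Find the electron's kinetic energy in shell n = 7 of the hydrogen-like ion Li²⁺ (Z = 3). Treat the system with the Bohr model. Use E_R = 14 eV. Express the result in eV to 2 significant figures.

2.6 eV

For a Coulomb orbit the virial theorem gives K = −E_n.
E_n = −E_R·Z²/n², so K = E_R·Z²/n² = 14 × 3²/7² = 2.6 eV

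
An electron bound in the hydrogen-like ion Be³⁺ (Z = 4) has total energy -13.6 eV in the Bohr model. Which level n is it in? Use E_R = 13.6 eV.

4

E_n = −E_R Z²/n² ⇒ n² = E_R Z²/(−E_n) = 13.6 × 4² / 13.6 ≈ 16.00
n = 4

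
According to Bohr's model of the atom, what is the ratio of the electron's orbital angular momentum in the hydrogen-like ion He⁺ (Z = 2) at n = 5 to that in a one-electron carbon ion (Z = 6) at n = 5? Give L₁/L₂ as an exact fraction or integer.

1

L = nℏ is independent of Z.
L₁/L₂ = n₁/n₂ = 5/5 = 1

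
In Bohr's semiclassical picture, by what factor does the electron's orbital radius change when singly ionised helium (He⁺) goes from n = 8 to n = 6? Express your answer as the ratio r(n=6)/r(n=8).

9/16

r ∝ Z^-1 · n^2; with Z fixed, r ∝ n^2.
r(n=6)/r(n=8) = (6/8)^2 = 9/16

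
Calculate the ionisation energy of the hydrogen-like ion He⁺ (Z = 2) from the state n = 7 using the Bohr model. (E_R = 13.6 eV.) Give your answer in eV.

E_n = −E_R·Z²/n² = −13.6 × 2²/7² eV = -1.11 eV
Ionisation energy = −E_n = 1.11 eV

1.11 eV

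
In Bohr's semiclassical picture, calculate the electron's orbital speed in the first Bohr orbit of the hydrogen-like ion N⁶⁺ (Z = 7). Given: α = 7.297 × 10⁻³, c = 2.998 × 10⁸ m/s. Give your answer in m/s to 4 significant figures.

1.531 × 10⁷ m/s

v_n = Zαc/n = 7 × 0.007297 × 2.998 × 10⁸ / 1
    = 1.531 × 10⁷ m/s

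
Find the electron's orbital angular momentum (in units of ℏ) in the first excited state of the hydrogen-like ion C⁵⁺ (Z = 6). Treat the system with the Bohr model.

L_n = nℏ, so L/ℏ = n = 2.

2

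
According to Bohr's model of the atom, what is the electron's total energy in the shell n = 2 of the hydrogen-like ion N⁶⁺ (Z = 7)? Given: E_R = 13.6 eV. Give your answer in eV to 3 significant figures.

-167 eV

E_n = −E_R·Z²/n² = −13.6 × 7²/2² = -167 eV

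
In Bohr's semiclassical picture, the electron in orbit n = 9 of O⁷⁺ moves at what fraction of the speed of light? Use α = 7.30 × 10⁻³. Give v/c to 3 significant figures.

v_n = Zαc/n, so v/c = Zα/n = 8 × 0.00730 / 9 = 0.00649

0.00649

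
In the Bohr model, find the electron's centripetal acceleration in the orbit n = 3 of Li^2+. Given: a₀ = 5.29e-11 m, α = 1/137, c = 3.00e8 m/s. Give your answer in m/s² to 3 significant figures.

r = n²a₀/Z = 1.59e-10 m, v = Zαc/n = 2.19e6 m/s
a = v²/r = (2.19e6)² / 1.59e-10 = 3.02e22 m/s²

3.02e22 m/s²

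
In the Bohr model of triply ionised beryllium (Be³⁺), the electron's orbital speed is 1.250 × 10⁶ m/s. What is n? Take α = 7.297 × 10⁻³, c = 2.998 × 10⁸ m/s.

7

v_n = Zαc/n ⇒ n = Zαc/v = 4 × 0.007297 × 2.998 × 10⁸ / 1.250 × 10⁶ ≈ 7.00
n = 7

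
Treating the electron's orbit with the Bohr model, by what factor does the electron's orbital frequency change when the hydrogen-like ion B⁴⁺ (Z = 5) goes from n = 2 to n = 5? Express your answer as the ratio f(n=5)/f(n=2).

f ∝ Z^2 · n^-3; with Z fixed, f ∝ n^-3.
f(n=5)/f(n=2) = (5/2)^-3 = 8/125

8/125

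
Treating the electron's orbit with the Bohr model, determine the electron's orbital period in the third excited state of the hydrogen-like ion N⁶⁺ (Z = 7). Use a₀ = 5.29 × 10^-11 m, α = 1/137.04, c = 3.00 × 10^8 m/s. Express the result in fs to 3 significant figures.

r = n²a₀/Z = 4²·5.29 × 10^-11/7 = 1.21 × 10^-10 m
v = Zαc/n = 7·0.00730·3.00 × 10^8/4 = 3.83 × 10^6 m/s
T = 2πr/v = 1.98 × 10^-16 s = 0.198 fs

0.198 fs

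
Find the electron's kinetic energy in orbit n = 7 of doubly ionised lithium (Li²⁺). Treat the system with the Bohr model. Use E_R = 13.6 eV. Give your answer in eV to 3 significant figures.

For a Coulomb orbit the virial theorem gives K = −E_n.
E_n = −E_R·Z²/n², so K = E_R·Z²/n² = 13.6 × 3²/7² = 2.50 eV

2.50 eV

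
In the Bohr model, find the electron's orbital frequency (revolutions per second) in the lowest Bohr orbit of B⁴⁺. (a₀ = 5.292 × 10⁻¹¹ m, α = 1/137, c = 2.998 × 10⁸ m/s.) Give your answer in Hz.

r = n²a₀/Z = 1.058 × 10⁻¹¹ m, v = Zαc/n = 1.094 × 10⁷ m/s
f = v/(2πr) = 1.645 × 10¹⁷ Hz

1.645 × 10¹⁷ Hz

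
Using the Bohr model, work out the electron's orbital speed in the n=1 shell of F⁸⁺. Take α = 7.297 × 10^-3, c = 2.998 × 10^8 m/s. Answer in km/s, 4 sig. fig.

1.969 × 10^4 km/s

v_n = Zαc/n = 9 × 0.007297 × 2.998 × 10^8 / 1
    = 1.969 × 10^4 km/s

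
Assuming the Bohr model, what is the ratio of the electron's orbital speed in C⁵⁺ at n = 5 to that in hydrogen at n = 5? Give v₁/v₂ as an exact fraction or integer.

6

v ∝ Z^1 · n^-1
v₁/v₂ = (6/1)^1 · (5/5)^-1 = 6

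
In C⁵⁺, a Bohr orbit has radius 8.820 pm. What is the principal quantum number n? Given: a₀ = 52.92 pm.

r_n = n²a₀/Z ⇒ n² = rZ/a₀ = 8.820 × 6 / 52.92 ≈ 1.00
n = 1

1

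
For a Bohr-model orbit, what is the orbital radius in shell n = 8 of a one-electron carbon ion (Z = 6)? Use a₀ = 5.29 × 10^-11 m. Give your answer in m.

5.64 × 10^-10 m

r_n = n²a₀/Z = 8² × 5.29 × 10^-11 / 6
    = 64 × 5.29 × 10^-11 / 6 = 5.64 × 10^-10 m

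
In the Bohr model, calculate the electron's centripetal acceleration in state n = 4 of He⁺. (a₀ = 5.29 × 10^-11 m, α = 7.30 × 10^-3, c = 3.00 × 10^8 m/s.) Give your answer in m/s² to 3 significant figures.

r = n²a₀/Z = 4.23 × 10^-10 m, v = Zαc/n = 1.09 × 10^6 m/s
a = v²/r = (1.09 × 10^6)² / 4.23 × 10^-10 = 2.83 × 10^21 m/s²

2.83 × 10^21 m/s²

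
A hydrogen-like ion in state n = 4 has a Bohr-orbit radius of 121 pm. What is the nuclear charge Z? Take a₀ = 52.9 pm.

7

r_n = n²a₀/Z ⇒ Z = n²a₀/r = 4² × 52.9 / 121 ≈ 7.00
Z = 7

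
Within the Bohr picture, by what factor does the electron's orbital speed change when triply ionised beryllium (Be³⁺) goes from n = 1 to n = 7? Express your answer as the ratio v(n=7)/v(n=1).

v ∝ Z^1 · n^-1; with Z fixed, v ∝ n^-1.
v(n=7)/v(n=1) = (7/1)^-1 = 1/7

1/7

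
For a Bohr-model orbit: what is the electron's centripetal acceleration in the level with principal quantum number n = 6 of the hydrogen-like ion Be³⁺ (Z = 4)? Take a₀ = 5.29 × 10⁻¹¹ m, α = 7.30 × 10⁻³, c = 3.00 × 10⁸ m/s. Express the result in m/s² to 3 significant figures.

4.48 × 10²¹ m/s²

r = n²a₀/Z = 4.76 × 10⁻¹⁰ m, v = Zαc/n = 1.46 × 10⁶ m/s
a = v²/r = (1.46 × 10⁶)² / 4.76 × 10⁻¹⁰ = 4.48 × 10²¹ m/s²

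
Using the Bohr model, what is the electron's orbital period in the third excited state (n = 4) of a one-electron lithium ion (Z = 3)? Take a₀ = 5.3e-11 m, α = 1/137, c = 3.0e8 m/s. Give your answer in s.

r = n²a₀/Z = 4²·5.3e-11/3 = 2.8e-10 m
v = Zαc/n = 3·0.0073·3.0e8/4 = 1.6e6 m/s
T = 2πr/v = 1.1e-15 s

1.1e-15 s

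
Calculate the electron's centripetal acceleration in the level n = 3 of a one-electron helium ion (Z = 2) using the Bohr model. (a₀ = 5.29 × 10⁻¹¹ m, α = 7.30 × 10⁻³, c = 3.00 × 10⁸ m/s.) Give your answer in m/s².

8.95 × 10²¹ m/s²

r = n²a₀/Z = 2.38 × 10⁻¹⁰ m, v = Zαc/n = 1.46 × 10⁶ m/s
a = v²/r = (1.46 × 10⁶)² / 2.38 × 10⁻¹⁰ = 8.95 × 10²¹ m/s²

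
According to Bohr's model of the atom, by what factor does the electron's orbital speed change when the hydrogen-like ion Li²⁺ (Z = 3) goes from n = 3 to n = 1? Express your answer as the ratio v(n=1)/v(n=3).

v ∝ Z^1 · n^-1; with Z fixed, v ∝ n^-1.
v(n=1)/v(n=3) = (1/3)^-1 = 3

3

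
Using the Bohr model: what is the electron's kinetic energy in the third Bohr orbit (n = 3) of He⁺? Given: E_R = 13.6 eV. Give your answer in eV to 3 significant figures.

For a Coulomb orbit the virial theorem gives K = −E_n.
E_n = −E_R·Z²/n², so K = E_R·Z²/n² = 13.6 × 2²/3² = 6.04 eV

6.04 eV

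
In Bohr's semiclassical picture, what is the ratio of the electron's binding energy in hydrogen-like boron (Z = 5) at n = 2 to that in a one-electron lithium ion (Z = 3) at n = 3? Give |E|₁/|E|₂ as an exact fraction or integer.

25/4

|E| ∝ Z^2 · n^-2
|E|₁/|E|₂ = (5/3)^2 · (2/3)^-2 = 25/4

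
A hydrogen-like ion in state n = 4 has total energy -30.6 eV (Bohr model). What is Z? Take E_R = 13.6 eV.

E_n = −E_R Z²/n² ⇒ Z² = −E_n n²/E_R = 30.6 × 4² / 13.6 ≈ 36.00
Z = 6

6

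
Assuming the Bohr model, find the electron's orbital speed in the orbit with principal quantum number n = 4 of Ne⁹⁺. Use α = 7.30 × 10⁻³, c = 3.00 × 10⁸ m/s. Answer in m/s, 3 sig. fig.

v_n = Zαc/n = 10 × 0.00730 × 3.00 × 10⁸ / 4
    = 5.47 × 10⁶ m/s

5.47 × 10⁶ m/s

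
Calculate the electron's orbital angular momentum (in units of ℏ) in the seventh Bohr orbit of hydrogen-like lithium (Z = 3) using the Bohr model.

7

L_n = nℏ, so L/ℏ = n = 7.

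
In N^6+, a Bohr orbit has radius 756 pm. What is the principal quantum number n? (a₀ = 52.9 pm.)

10

r_n = n²a₀/Z ⇒ n² = rZ/a₀ = 756 × 7 / 52.9 ≈ 100.04
n = 10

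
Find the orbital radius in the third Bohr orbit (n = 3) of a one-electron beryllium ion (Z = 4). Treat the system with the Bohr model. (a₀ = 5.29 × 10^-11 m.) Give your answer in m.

r_n = n²a₀/Z = 3² × 5.29 × 10^-11 / 4
    = 9 × 5.29 × 10^-11 / 4 = 1.19 × 10^-10 m

1.19 × 10^-10 m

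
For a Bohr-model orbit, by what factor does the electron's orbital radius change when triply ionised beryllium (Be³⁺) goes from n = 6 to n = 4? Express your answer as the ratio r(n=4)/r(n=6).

4/9

r ∝ Z^-1 · n^2; with Z fixed, r ∝ n^2.
r(n=4)/r(n=6) = (4/6)^2 = 4/9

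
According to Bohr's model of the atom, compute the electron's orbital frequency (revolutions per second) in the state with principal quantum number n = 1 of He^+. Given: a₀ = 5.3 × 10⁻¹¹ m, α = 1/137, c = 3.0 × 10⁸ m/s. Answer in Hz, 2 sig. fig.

r = n²a₀/Z = 2.6 × 10⁻¹¹ m, v = Zαc/n = 4.4 × 10⁶ m/s
f = v/(2πr) = 2.6 × 10¹⁶ Hz

2.6 × 10¹⁶ Hz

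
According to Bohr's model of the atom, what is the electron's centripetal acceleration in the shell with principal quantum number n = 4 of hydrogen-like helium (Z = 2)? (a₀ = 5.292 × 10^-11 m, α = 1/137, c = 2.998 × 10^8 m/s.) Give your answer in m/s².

2.828 × 10^21 m/s²

r = n²a₀/Z = 4.234 × 10^-10 m, v = Zαc/n = 1.094 × 10^6 m/s
a = v²/r = (1.094 × 10^6)² / 4.234 × 10^-10 = 2.828 × 10^21 m/s²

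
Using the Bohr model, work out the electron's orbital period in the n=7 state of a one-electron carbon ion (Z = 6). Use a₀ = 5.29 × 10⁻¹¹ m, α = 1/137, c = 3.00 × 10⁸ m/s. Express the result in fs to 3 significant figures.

r = n²a₀/Z = 7²·5.29 × 10⁻¹¹/6 = 4.32 × 10⁻¹⁰ m
v = Zαc/n = 6·0.00730·3.00 × 10⁸/7 = 1.88 × 10⁶ m/s
T = 2πr/v = 1.45 × 10⁻¹⁵ s = 1.45 fs

1.45 fs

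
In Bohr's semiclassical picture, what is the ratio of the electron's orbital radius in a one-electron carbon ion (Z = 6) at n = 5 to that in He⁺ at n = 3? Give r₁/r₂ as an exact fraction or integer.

25/27

r ∝ Z^-1 · n^2
r₁/r₂ = (6/2)^-1 · (5/3)^2 = 25/27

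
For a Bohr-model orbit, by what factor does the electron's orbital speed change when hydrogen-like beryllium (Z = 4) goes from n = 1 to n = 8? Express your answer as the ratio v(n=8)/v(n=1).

1/8

v ∝ Z^1 · n^-1; with Z fixed, v ∝ n^-1.
v(n=8)/v(n=1) = (8/1)^-1 = 1/8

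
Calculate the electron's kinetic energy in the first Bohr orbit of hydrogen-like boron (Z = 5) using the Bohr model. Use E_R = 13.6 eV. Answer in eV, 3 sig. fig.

340 eV

For a Coulomb orbit the virial theorem gives K = −E_n.
E_n = −E_R·Z²/n², so K = E_R·Z²/n² = 13.6 × 5²/1² = 340 eV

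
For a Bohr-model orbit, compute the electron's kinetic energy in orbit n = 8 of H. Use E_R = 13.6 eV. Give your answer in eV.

0.212 eV

For a Coulomb orbit the virial theorem gives K = −E_n.
E_n = −E_R·Z²/n², so K = E_R·Z²/n² = 13.6 × 1²/8² = 0.212 eV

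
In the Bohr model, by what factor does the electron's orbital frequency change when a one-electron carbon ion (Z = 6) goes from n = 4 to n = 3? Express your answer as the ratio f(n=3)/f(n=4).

f ∝ Z^2 · n^-3; with Z fixed, f ∝ n^-3.
f(n=3)/f(n=4) = (3/4)^-3 = 64/27

64/27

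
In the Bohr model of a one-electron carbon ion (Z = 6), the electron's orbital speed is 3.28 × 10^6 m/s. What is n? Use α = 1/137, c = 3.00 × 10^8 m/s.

4

v_n = Zαc/n ⇒ n = Zαc/v = 6 × 0.00730 × 3.00 × 10^8 / 3.28 × 10^6 ≈ 4.01
n = 4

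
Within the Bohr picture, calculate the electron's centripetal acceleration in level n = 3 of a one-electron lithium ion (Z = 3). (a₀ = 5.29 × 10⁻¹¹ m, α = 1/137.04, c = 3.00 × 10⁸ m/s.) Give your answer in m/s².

3.02 × 10²² m/s²

r = n²a₀/Z = 1.59 × 10⁻¹⁰ m, v = Zαc/n = 2.19 × 10⁶ m/s
a = v²/r = (2.19 × 10⁶)² / 1.59 × 10⁻¹⁰ = 3.02 × 10²² m/s²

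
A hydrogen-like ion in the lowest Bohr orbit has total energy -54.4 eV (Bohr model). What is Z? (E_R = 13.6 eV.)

E_n = −E_R Z²/n² ⇒ Z² = −E_n n²/E_R = 54.4 × 1² / 13.6 ≈ 4.00
Z = 2

2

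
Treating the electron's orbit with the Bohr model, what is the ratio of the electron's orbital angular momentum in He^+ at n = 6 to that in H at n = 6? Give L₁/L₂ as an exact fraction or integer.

L = nℏ is independent of Z.
L₁/L₂ = n₁/n₂ = 6/6 = 1

1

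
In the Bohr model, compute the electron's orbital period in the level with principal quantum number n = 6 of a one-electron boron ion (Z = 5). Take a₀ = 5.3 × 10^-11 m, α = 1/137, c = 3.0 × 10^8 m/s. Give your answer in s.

1.3 × 10^-15 s

r = n²a₀/Z = 6²·5.3 × 10^-11/5 = 3.8 × 10^-10 m
v = Zαc/n = 5·0.0073·3.0 × 10^8/6 = 1.8 × 10^6 m/s
T = 2πr/v = 1.3 × 10^-15 s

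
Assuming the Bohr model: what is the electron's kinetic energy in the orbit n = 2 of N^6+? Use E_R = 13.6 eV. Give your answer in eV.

167 eV

For a Coulomb orbit the virial theorem gives K = −E_n.
E_n = −E_R·Z²/n², so K = E_R·Z²/n² = 13.6 × 7²/2² = 167 eV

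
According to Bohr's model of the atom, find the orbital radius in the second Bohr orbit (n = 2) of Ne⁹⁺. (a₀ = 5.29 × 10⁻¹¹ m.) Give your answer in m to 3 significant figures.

2.12 × 10⁻¹¹ m

r_n = n²a₀/Z = 2² × 5.29 × 10⁻¹¹ / 10
    = 4 × 5.29 × 10⁻¹¹ / 10 = 2.12 × 10⁻¹¹ m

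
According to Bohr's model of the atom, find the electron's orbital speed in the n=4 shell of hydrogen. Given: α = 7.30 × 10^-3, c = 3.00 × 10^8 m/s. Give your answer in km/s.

v_n = Zαc/n = 1 × 0.00730 × 3.00 × 10^8 / 4
    = 548 km/s

548 km/s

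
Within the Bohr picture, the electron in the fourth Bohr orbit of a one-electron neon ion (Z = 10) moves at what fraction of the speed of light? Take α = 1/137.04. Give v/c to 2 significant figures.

0.018

v_n = Zαc/n, so v/c = Zα/n = 10 × 0.0073 / 4 = 0.018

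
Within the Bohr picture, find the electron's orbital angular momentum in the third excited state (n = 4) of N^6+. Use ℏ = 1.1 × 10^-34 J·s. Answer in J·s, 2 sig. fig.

L_n = nℏ = 4 × 1.1 × 10^-34 = 4.4 × 10^-34 J·s

4.4 × 10^-34 J·s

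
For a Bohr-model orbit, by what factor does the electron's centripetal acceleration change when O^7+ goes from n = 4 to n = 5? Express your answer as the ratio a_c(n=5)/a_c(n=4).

a_c ∝ Z^3 · n^-4; with Z fixed, a_c ∝ n^-4.
a_c(n=5)/a_c(n=4) = (5/4)^-4 = 256/625

256/625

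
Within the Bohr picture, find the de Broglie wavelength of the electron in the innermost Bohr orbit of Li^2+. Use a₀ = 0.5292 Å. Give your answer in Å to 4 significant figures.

1.108 Å

The Bohr quantisation condition is nλ = 2πr_n.
r_n = n²a₀/Z = 0.1764 Å
λ = 2πr_n/n = 2π·0.1764/1 = 1.108 Å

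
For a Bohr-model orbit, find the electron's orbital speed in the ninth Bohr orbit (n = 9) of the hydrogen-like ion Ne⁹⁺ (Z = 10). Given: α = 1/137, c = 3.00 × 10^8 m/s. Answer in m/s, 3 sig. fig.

2.43 × 10^6 m/s

v_n = Zαc/n = 10 × 0.00730 × 3.00 × 10^8 / 9
    = 2.43 × 10^6 m/s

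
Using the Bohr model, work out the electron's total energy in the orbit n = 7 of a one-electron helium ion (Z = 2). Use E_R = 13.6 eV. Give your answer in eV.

-1.11 eV

E_n = −E_R·Z²/n² = −13.6 × 2²/7² = -1.11 eV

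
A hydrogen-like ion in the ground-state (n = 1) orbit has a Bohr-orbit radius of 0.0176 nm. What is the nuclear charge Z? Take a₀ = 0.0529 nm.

r_n = n²a₀/Z ⇒ Z = n²a₀/r = 1² × 0.0529 / 0.0176 ≈ 3.01
Z = 3

3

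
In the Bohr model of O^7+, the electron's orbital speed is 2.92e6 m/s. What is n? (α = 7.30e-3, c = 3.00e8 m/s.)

6

v_n = Zαc/n ⇒ n = Zαc/v = 8 × 0.00730 × 3.00e8 / 2.92e6 ≈ 6.00
n = 6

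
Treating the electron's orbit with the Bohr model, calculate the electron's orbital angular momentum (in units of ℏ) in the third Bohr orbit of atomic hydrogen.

L_n = nℏ, so L/ℏ = n = 3.

3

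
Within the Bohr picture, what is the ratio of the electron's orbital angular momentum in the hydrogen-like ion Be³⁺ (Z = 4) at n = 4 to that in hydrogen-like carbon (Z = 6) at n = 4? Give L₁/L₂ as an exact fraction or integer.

L = nℏ is independent of Z.
L₁/L₂ = n₁/n₂ = 4/4 = 1

1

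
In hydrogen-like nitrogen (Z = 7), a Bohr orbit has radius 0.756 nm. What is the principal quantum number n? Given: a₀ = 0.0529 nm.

10

r_n = n²a₀/Z ⇒ n² = rZ/a₀ = 0.756 × 7 / 0.0529 ≈ 100.04
n = 10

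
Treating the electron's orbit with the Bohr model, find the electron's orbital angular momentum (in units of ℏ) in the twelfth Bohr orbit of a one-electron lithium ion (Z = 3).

12

L_n = nℏ, so L/ℏ = n = 12.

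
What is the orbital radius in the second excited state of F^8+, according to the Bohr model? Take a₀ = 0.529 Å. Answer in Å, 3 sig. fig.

0.529 Å

r_n = n²a₀/Z = 3² × 0.529 / 9
    = 9 × 0.529 / 9 = 0.529 Å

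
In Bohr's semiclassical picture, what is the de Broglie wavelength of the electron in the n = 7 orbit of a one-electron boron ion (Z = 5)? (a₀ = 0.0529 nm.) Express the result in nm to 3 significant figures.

0.465 nm

The Bohr quantisation condition is nλ = 2πr_n.
r_n = n²a₀/Z = 0.518 nm
λ = 2πr_n/n = 2π·0.518/7 = 0.465 nm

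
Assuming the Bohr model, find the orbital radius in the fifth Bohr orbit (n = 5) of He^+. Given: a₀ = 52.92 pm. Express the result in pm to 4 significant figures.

661.5 pm

r_n = n²a₀/Z = 5² × 52.92 / 2
    = 25 × 52.92 / 2 = 661.5 pm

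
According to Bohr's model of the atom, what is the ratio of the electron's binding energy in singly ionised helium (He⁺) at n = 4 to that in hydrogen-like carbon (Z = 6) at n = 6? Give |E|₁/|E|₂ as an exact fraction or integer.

|E| ∝ Z^2 · n^-2
|E|₁/|E|₂ = (2/6)^2 · (4/6)^-2 = 1/4

1/4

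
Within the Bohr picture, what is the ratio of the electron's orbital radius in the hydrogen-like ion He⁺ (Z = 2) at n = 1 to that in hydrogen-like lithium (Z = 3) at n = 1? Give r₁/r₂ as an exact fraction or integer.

3/2

r ∝ Z^-1 · n^2
r₁/r₂ = (2/3)^-1 · (1/1)^2 = 3/2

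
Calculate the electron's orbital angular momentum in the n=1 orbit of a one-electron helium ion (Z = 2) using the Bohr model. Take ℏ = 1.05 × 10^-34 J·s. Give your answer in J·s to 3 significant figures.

1.05 × 10^-34 J·s

L_n = nℏ = 1 × 1.05 × 10^-34 = 1.05 × 10^-34 J·s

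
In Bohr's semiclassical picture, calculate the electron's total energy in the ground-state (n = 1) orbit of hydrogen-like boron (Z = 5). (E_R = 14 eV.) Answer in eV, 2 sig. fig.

E_n = −E_R·Z²/n² = −14 × 5²/1² = -350 eV

-350 eV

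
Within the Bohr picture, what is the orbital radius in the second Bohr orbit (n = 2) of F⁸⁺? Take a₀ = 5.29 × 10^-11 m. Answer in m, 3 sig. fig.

r_n = n²a₀/Z = 2² × 5.29 × 10^-11 / 9
    = 4 × 5.29 × 10^-11 / 9 = 2.35 × 10^-11 m

2.35 × 10^-11 m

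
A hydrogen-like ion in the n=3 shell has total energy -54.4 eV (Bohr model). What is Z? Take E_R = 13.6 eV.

6

E_n = −E_R Z²/n² ⇒ Z² = −E_n n²/E_R = 54.4 × 3² / 13.6 ≈ 36.00
Z = 6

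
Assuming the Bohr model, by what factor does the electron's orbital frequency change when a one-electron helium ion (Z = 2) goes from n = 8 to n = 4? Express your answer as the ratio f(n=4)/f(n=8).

f ∝ Z^2 · n^-3; with Z fixed, f ∝ n^-3.
f(n=4)/f(n=8) = (4/8)^-3 = 8

8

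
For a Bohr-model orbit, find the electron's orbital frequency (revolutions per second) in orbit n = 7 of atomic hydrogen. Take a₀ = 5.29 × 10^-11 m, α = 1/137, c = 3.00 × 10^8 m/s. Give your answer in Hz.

r = n²a₀/Z = 2.59 × 10^-9 m, v = Zαc/n = 3.13 × 10^5 m/s
f = v/(2πr) = 1.92 × 10^13 Hz

1.92 × 10^13 Hz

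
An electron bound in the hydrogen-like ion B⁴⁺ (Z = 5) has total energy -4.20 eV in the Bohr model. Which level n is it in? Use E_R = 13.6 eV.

E_n = −E_R Z²/n² ⇒ n² = E_R Z²/(−E_n) = 13.6 × 5² / 4.20 ≈ 80.95
n = 9

9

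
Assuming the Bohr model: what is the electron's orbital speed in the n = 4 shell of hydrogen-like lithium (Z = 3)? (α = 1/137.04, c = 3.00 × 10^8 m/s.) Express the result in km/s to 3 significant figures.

v_n = Zαc/n = 3 × 0.00730 × 3.00 × 10^8 / 4
    = 1640 km/s

1640 km/s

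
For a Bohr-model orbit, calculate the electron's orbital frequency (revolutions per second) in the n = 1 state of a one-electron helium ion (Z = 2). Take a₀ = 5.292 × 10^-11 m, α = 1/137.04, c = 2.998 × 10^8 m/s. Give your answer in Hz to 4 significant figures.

2.632 × 10^16 Hz

r = n²a₀/Z = 2.646 × 10^-11 m, v = Zαc/n = 4.375 × 10^6 m/s
f = v/(2πr) = 2.632 × 10^16 Hz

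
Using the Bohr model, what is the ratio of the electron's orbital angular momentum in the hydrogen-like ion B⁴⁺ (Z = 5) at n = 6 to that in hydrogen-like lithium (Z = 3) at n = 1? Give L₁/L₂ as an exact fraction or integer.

6

L = nℏ is independent of Z.
L₁/L₂ = n₁/n₂ = 6/1 = 6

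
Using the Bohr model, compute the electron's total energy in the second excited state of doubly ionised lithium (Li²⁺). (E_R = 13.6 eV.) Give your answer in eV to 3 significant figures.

-13.6 eV

E_n = −E_R·Z²/n² = −13.6 × 3²/3² = -13.6 eV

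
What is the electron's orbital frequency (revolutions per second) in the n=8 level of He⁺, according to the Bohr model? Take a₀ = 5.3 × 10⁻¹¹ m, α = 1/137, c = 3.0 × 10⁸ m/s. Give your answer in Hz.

r = n²a₀/Z = 1.7 × 10⁻⁹ m, v = Zαc/n = 5.5 × 10⁵ m/s
f = v/(2πr) = 5.1 × 10¹³ Hz

5.1 × 10¹³ Hz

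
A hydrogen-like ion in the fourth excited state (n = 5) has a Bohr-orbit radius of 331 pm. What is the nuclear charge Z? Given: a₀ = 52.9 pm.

4

r_n = n²a₀/Z ⇒ Z = n²a₀/r = 5² × 52.9 / 331 ≈ 4.00
Z = 4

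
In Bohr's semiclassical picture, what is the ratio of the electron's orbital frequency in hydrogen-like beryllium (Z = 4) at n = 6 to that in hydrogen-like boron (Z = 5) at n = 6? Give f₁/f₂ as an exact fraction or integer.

16/25

f ∝ Z^2 · n^-3
f₁/f₂ = (4/5)^2 · (6/6)^-3 = 16/25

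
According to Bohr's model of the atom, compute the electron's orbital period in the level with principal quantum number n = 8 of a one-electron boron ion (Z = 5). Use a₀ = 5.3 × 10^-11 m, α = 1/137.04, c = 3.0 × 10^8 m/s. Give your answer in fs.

3.1 fs

r = n²a₀/Z = 8²·5.3 × 10^-11/5 = 6.8 × 10^-10 m
v = Zαc/n = 5·0.0073·3.0 × 10^8/8 = 1.4 × 10^6 m/s
T = 2πr/v = 3.1 × 10^-15 s = 3.1 fs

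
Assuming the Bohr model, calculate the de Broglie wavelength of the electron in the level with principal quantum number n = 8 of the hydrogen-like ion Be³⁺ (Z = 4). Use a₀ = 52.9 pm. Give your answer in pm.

The Bohr quantisation condition is nλ = 2πr_n.
r_n = n²a₀/Z = 846 pm
λ = 2πr_n/n = 2π·846/8 = 665 pm

665 pm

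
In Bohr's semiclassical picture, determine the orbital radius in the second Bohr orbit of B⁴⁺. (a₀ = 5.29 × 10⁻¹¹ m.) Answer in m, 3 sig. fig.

r_n = n²a₀/Z = 2² × 5.29 × 10⁻¹¹ / 5
    = 4 × 5.29 × 10⁻¹¹ / 5 = 4.23 × 10⁻¹¹ m

4.23 × 10⁻¹¹ m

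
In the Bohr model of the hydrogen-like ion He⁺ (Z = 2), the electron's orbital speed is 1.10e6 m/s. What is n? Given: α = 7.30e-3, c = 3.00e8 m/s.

v_n = Zαc/n ⇒ n = Zαc/v = 2 × 0.00730 × 3.00e8 / 1.10e6 ≈ 3.98
n = 4

4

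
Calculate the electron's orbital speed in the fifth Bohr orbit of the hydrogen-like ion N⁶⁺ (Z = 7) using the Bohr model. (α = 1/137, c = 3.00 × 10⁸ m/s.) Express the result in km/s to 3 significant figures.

v_n = Zαc/n = 7 × 0.00730 × 3.00 × 10⁸ / 5
    = 3070 km/s

3070 km/s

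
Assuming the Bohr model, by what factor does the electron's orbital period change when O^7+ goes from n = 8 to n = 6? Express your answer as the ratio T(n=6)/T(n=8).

27/64

T ∝ Z^-2 · n^3; with Z fixed, T ∝ n^3.
T(n=6)/T(n=8) = (6/8)^3 = 27/64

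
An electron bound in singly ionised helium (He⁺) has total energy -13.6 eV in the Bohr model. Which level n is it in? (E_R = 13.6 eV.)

2

E_n = −E_R Z²/n² ⇒ n² = E_R Z²/(−E_n) = 13.6 × 2² / 13.6 ≈ 4.00
n = 2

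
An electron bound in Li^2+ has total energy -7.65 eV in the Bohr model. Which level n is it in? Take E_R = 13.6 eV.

E_n = −E_R Z²/n² ⇒ n² = E_R Z²/(−E_n) = 13.6 × 3² / 7.65 ≈ 16.00
n = 4

4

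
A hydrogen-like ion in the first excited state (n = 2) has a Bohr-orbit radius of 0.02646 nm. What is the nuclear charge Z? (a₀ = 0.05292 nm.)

8

r_n = n²a₀/Z ⇒ Z = n²a₀/r = 2² × 0.05292 / 0.02646 ≈ 8.00
Z = 8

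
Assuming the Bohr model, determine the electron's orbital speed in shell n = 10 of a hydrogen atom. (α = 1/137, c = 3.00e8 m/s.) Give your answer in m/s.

2.19e5 m/s

v_n = Zαc/n = 1 × 0.00730 × 3.00e8 / 10
    = 2.19e5 m/s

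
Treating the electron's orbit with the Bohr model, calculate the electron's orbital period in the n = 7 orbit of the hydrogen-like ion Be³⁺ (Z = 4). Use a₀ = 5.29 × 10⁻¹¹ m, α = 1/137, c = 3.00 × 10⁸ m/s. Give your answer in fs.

r = n²a₀/Z = 7²·5.29 × 10⁻¹¹/4 = 6.48 × 10⁻¹⁰ m
v = Zαc/n = 4·0.00730·3.00 × 10⁸/7 = 1.25 × 10⁶ m/s
T = 2πr/v = 3.25 × 10⁻¹⁵ s = 3.25 fs

3.25 fs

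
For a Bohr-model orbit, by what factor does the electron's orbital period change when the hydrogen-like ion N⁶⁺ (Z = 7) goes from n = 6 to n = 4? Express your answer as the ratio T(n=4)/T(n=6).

8/27

T ∝ Z^-2 · n^3; with Z fixed, T ∝ n^3.
T(n=4)/T(n=6) = (4/6)^3 = 8/27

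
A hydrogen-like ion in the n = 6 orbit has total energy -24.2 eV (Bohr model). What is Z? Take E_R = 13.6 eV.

E_n = −E_R Z²/n² ⇒ Z² = −E_n n²/E_R = 24.2 × 6² / 13.6 ≈ 64.06
Z = 8

8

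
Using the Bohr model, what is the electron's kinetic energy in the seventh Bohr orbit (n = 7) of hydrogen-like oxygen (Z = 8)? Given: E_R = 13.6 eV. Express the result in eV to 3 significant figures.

17.8 eV

For a Coulomb orbit the virial theorem gives K = −E_n.
E_n = −E_R·Z²/n², so K = E_R·Z²/n² = 13.6 × 8²/7² = 17.8 eV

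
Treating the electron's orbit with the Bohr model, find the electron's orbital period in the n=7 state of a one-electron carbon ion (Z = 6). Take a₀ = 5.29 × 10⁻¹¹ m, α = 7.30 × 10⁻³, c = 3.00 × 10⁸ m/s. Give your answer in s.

r = n²a₀/Z = 7²·5.29 × 10⁻¹¹/6 = 4.32 × 10⁻¹⁰ m
v = Zαc/n = 6·0.00730·3.00 × 10⁸/7 = 1.88 × 10⁶ m/s
T = 2πr/v = 1.45 × 10⁻¹⁵ s

1.45 × 10⁻¹⁵ s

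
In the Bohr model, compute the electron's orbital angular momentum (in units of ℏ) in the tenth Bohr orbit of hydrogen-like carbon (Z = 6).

L_n = nℏ, so L/ℏ = n = 10.

10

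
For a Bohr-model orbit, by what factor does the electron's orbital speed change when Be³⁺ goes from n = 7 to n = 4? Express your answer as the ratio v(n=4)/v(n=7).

v ∝ Z^1 · n^-1; with Z fixed, v ∝ n^-1.
v(n=4)/v(n=7) = (4/7)^-1 = 7/4

7/4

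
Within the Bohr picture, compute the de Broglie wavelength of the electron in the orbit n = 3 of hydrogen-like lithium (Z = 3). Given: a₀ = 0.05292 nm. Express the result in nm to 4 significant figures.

The Bohr quantisation condition is nλ = 2πr_n.
r_n = n²a₀/Z = 0.1588 nm
λ = 2πr_n/n = 2π·0.1588/3 = 0.3325 nm

0.3325 nm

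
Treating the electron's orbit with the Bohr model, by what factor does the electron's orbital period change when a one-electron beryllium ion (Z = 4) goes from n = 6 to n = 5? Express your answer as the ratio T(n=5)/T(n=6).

T ∝ Z^-2 · n^3; with Z fixed, T ∝ n^3.
T(n=5)/T(n=6) = (5/6)^3 = 125/216

125/216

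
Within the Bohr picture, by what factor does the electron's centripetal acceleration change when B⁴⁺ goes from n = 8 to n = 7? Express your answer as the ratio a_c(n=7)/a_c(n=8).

4096/2401

a_c ∝ Z^3 · n^-4; with Z fixed, a_c ∝ n^-4.
a_c(n=7)/a_c(n=8) = (7/8)^-4 = 4096/2401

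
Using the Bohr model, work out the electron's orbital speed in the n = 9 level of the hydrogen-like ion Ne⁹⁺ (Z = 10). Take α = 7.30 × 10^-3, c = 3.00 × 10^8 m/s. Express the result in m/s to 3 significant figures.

2.43 × 10^6 m/s

v_n = Zαc/n = 10 × 0.00730 × 3.00 × 10^8 / 9
    = 2.43 × 10^6 m/s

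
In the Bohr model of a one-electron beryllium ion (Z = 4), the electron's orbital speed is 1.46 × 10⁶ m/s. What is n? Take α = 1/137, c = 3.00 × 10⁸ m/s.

v_n = Zαc/n ⇒ n = Zαc/v = 4 × 0.00730 × 3.00 × 10⁸ / 1.46 × 10⁶ ≈ 6.00
n = 6

6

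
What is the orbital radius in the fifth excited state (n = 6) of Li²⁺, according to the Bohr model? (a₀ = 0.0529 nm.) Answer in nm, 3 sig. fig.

0.635 nm

r_n = n²a₀/Z = 6² × 0.0529 / 3
    = 36 × 0.0529 / 3 = 0.635 nm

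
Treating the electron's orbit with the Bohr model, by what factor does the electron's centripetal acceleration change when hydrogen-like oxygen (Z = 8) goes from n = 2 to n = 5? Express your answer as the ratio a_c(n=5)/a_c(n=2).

a_c ∝ Z^3 · n^-4; with Z fixed, a_c ∝ n^-4.
a_c(n=5)/a_c(n=2) = (5/2)^-4 = 16/625

16/625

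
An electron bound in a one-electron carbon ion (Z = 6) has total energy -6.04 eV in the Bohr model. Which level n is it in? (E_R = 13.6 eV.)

E_n = −E_R Z²/n² ⇒ n² = E_R Z²/(−E_n) = 13.6 × 6² / 6.04 ≈ 81.06
n = 9

9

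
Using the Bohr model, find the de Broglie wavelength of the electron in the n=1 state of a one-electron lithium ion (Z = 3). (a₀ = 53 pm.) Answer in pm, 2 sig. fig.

110 pm

The Bohr quantisation condition is nλ = 2πr_n.
r_n = n²a₀/Z = 18 pm
λ = 2πr_n/n = 2π·18/1 = 110 pm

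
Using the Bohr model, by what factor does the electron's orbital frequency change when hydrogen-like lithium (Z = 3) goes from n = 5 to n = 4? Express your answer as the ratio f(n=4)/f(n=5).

125/64

f ∝ Z^2 · n^-3; with Z fixed, f ∝ n^-3.
f(n=4)/f(n=5) = (4/5)^-3 = 125/64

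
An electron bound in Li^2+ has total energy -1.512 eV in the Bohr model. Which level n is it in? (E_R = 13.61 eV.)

E_n = −E_R Z²/n² ⇒ n² = E_R Z²/(−E_n) = 13.61 × 3² / 1.512 ≈ 81.01
n = 9

9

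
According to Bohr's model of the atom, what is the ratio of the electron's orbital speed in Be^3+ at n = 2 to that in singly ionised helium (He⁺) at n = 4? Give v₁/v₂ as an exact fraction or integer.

4

v ∝ Z^1 · n^-1
v₁/v₂ = (4/2)^1 · (2/4)^-1 = 4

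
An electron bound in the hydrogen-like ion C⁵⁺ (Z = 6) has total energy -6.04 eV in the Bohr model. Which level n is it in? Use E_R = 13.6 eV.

9

E_n = −E_R Z²/n² ⇒ n² = E_R Z²/(−E_n) = 13.6 × 6² / 6.04 ≈ 81.06
n = 9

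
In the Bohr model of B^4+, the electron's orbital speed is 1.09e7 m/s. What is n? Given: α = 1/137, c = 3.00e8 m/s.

v_n = Zαc/n ⇒ n = Zαc/v = 5 × 0.00730 × 3.00e8 / 1.09e7 ≈ 1.00
n = 1

1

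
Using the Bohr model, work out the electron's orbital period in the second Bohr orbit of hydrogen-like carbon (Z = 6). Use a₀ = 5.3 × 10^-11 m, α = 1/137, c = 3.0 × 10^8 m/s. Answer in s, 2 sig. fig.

r = n²a₀/Z = 2²·5.3 × 10^-11/6 = 3.5 × 10^-11 m
v = Zαc/n = 6·0.0073·3.0 × 10^8/2 = 6.6 × 10^6 m/s
T = 2πr/v = 3.4 × 10^-17 s

3.4 × 10^-17 s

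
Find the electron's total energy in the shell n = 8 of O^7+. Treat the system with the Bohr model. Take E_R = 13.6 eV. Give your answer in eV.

-13.6 eV

E_n = −E_R·Z²/n² = −13.6 × 8²/8² = -13.6 eV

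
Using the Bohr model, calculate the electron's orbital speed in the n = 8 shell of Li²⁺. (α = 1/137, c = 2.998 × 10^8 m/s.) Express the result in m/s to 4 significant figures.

v_n = Zαc/n = 3 × 0.007299 × 2.998 × 10^8 / 8
    = 8.206 × 10^5 m/s

8.206 × 10^5 m/s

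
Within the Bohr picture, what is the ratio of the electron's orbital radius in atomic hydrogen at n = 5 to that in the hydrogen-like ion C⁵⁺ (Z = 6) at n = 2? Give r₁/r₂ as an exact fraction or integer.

75/2

r ∝ Z^-1 · n^2
r₁/r₂ = (1/6)^-1 · (5/2)^2 = 75/2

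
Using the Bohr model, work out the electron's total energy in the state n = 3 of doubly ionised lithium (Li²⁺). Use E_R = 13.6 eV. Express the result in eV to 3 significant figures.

E_n = −E_R·Z²/n² = −13.6 × 3²/3² = -13.6 eV

-13.6 eV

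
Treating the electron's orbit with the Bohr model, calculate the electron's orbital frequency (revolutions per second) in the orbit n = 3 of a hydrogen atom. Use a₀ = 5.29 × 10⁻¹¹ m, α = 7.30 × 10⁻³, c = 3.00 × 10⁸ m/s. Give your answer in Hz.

2.44 × 10¹⁴ Hz

r = n²a₀/Z = 4.76 × 10⁻¹⁰ m, v = Zαc/n = 7.30 × 10⁵ m/s
f = v/(2πr) = 2.44 × 10¹⁴ Hz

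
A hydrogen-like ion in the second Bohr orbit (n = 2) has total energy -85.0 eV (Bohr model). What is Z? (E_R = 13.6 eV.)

E_n = −E_R Z²/n² ⇒ Z² = −E_n n²/E_R = 85.0 × 2² / 13.6 ≈ 25.00
Z = 5

5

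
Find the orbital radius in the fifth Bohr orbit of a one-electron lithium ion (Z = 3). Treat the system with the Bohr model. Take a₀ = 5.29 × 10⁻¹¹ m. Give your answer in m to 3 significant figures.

4.41 × 10⁻¹⁰ m

r_n = n²a₀/Z = 5² × 5.29 × 10⁻¹¹ / 3
    = 25 × 5.29 × 10⁻¹¹ / 3 = 4.41 × 10⁻¹⁰ m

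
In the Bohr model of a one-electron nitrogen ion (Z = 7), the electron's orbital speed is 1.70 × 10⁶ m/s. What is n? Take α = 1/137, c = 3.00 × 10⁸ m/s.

9

v_n = Zαc/n ⇒ n = Zαc/v = 7 × 0.00730 × 3.00 × 10⁸ / 1.70 × 10⁶ ≈ 9.02
n = 9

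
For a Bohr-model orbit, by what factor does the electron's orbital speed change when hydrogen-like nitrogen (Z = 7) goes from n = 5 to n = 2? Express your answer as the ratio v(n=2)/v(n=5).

v ∝ Z^1 · n^-1; with Z fixed, v ∝ n^-1.
v(n=2)/v(n=5) = (2/5)^-1 = 5/2

5/2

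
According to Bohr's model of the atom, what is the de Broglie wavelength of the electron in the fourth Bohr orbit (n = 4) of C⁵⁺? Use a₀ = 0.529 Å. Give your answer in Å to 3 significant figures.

2.22 Å

The Bohr quantisation condition is nλ = 2πr_n.
r_n = n²a₀/Z = 1.41 Å
λ = 2πr_n/n = 2π·1.41/4 = 2.22 Å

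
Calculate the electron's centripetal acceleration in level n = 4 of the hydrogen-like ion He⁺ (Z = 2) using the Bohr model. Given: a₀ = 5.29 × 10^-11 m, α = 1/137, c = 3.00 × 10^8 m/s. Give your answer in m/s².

2.83 × 10^21 m/s²

r = n²a₀/Z = 4.23 × 10^-10 m, v = Zαc/n = 1.09 × 10^6 m/s
a = v²/r = (1.09 × 10^6)² / 4.23 × 10^-10 = 2.83 × 10^21 m/s²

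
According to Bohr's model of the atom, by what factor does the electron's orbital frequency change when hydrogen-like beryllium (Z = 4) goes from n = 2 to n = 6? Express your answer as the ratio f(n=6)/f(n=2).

1/27

f ∝ Z^2 · n^-3; with Z fixed, f ∝ n^-3.
f(n=6)/f(n=2) = (6/2)^-3 = 1/27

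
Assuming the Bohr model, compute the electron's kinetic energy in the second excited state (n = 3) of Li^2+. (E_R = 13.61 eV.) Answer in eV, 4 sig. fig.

For a Coulomb orbit the virial theorem gives K = −E_n.
E_n = −E_R·Z²/n², so K = E_R·Z²/n² = 13.61 × 3²/3² = 13.61 eV

13.61 eV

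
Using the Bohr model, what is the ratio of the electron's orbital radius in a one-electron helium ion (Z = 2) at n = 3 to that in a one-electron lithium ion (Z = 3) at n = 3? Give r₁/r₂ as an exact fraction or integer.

3/2

r ∝ Z^-1 · n^2
r₁/r₂ = (2/3)^-1 · (3/3)^2 = 3/2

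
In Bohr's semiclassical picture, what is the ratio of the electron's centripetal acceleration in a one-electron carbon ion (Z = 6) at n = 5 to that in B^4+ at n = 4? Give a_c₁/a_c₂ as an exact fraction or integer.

55296/78125

a_c ∝ Z^3 · n^-4
a_c₁/a_c₂ = (6/5)^3 · (5/4)^-4 = 55296/78125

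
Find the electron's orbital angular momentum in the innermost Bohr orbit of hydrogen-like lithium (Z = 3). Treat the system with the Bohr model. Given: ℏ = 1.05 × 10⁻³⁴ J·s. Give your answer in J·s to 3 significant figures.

1.05 × 10⁻³⁴ J·s

L_n = nℏ = 1 × 1.05 × 10⁻³⁴ = 1.05 × 10⁻³⁴ J·s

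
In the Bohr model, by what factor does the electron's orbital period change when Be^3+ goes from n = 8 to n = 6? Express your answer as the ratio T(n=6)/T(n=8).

T ∝ Z^-2 · n^3; with Z fixed, T ∝ n^3.
T(n=6)/T(n=8) = (6/8)^3 = 27/64

27/64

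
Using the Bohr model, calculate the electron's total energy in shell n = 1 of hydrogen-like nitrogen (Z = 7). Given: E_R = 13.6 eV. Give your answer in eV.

E_n = −E_R·Z²/n² = −13.6 × 7²/1² = -666 eV

-666 eV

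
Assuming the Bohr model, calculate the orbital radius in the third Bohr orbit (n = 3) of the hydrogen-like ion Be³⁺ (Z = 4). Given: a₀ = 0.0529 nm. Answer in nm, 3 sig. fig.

0.119 nm

r_n = n²a₀/Z = 3² × 0.0529 / 4
    = 9 × 0.0529 / 4 = 0.119 nm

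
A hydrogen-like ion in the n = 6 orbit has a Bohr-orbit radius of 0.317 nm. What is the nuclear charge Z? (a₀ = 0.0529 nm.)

6

r_n = n²a₀/Z ⇒ Z = n²a₀/r = 6² × 0.0529 / 0.317 ≈ 6.01
Z = 6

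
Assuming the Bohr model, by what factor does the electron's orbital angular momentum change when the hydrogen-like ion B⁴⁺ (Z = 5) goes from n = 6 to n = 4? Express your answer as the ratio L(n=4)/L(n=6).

2/3

L = nℏ depends only on n, so L ∝ n.
L(n=4)/L(n=6) = (4/6)^1 = 2/3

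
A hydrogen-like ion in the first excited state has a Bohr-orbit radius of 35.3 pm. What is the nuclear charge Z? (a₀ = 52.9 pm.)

6

r_n = n²a₀/Z ⇒ Z = n²a₀/r = 2² × 52.9 / 35.3 ≈ 5.99
Z = 6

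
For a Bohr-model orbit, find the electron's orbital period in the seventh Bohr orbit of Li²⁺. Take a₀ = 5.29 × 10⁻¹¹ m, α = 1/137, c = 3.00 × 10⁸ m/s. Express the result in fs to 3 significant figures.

r = n²a₀/Z = 7²·5.29 × 10⁻¹¹/3 = 8.64 × 10⁻¹⁰ m
v = Zαc/n = 3·0.00730·3.00 × 10⁸/7 = 9.38 × 10⁵ m/s
T = 2πr/v = 5.78 × 10⁻¹⁵ s = 5.78 fs

5.78 fs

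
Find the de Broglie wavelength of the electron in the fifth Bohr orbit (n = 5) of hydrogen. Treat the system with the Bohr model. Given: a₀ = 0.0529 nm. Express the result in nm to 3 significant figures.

The Bohr quantisation condition is nλ = 2πr_n.
r_n = n²a₀/Z = 1.32 nm
λ = 2πr_n/n = 2π·1.32/5 = 1.66 nm

1.66 nm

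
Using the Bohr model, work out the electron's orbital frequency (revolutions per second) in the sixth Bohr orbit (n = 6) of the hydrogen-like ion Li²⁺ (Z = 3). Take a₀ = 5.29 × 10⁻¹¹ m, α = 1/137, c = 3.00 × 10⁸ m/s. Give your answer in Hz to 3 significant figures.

r = n²a₀/Z = 6.35 × 10⁻¹⁰ m, v = Zαc/n = 1.09 × 10⁶ m/s
f = v/(2πr) = 2.75 × 10¹⁴ Hz

2.75 × 10¹⁴ Hz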